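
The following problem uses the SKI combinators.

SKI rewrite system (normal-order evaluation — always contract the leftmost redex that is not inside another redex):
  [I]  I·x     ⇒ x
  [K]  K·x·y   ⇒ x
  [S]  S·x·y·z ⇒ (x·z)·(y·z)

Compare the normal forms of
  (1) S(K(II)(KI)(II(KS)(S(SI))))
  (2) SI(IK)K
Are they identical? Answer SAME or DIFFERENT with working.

Answer: DIFFERENT — A ⇓ SS, B ⇓ K(KK)

Derivation:
Term A:
  start: S(K(II)(KI)(II(KS)(S(SI))))
  →1  S(II(II(KS)(S(SI))))
  →2  S(I(II(KS)(S(SI))))
  →3  S(II(KS)(S(SI)))
  →4  S(I(KS)(S(SI)))
  →5  S(KS(S(SI)))
  →6  SS

Term B:
  start: SI(IK)K
  →1  IK(IKK)
  →2  K(IKK)
  →3  K(KK)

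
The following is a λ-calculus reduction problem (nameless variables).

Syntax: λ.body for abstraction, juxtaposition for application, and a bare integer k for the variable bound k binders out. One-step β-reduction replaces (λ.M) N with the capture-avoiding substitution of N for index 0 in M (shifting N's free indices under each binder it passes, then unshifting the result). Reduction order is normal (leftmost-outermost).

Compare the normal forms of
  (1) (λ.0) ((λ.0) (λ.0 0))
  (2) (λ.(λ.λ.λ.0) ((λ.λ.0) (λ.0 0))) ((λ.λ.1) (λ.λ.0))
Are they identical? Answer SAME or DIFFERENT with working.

Answer: DIFFERENT — A ⇓ λ.0 0, B ⇓ λ.λ.0

Working:
Term A:
  start: (λ.0) ((λ.0) (λ.0 0))
  step 1: (λ.0) (λ.0 0)
  step 2: λ.0 0

Term B:
  start: (λ.(λ.λ.λ.0) ((λ.λ.0) (λ.0 0))) ((λ.λ.1) (λ.λ.0))
  step 1: (λ.λ.λ.0) ((λ.λ.0) (λ.0 0))
  step 2: λ.λ.0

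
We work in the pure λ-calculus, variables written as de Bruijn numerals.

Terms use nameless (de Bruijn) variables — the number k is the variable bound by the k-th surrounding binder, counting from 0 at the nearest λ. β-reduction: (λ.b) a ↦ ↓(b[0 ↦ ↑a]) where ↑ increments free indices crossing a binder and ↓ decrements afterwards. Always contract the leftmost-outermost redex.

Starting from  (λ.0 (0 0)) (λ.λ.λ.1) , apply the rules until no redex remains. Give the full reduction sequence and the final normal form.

Answer: normal form = λ.λ.1  (in 2 steps)

Working:
  start: (λ.0 (0 0)) (λ.λ.λ.1)
  step 1: (λ.λ.λ.1) ((λ.λ.λ.1) (λ.λ.λ.1))
  step 2: λ.λ.1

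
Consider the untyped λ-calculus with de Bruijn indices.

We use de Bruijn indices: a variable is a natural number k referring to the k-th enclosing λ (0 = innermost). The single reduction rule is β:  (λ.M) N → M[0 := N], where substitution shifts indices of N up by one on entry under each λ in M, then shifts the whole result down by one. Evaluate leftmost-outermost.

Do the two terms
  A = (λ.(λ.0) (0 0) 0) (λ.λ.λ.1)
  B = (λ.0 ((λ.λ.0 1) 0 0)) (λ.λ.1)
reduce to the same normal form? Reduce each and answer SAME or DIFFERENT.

Term A:
  start: (λ.(λ.0) (0 0) 0) (λ.λ.λ.1)
  step 1: (λ.0) ((λ.λ.λ.1) (λ.λ.λ.1)) (λ.λ.λ.1)
  step 2: (λ.λ.λ.1) (λ.λ.λ.1) (λ.λ.λ.1)
  step 3: (λ.λ.1) (λ.λ.λ.1)
  step 4: λ.λ.λ.λ.1

Term B:
  start: (λ.0 ((λ.λ.0 1) 0 0)) (λ.λ.1)
  step 1: (λ.λ.1) ((λ.λ.0 1) (λ.λ.1) (λ.λ.1))
  step 2: λ.(λ.λ.0 1) (λ.λ.1) (λ.λ.1)
  step 3: λ.(λ.0 (λ.λ.1)) (λ.λ.1)
  step 4: λ.(λ.λ.1) (λ.λ.1)
  step 5: λ.λ.λ.λ.1

Answer: SAME — A ⇓ λ.λ.λ.λ.1, B ⇓ λ.λ.λ.λ.1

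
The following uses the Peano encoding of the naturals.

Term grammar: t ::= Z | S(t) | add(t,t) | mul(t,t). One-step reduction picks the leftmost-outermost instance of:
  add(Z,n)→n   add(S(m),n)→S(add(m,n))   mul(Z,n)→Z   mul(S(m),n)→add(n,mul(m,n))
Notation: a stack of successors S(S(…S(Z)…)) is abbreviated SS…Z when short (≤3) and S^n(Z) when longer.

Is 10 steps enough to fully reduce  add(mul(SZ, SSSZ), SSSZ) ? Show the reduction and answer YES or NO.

  start: add(mul(SZ, SSSZ), SSSZ)
  →1  add(add(SSSZ, mul(Z, SSSZ)), SSSZ)
  →2  add(S(add(SSZ, mul(Z, SSSZ))), SSSZ)
  →3  S(add(add(SSZ, mul(Z, SSSZ)), SSSZ))
  →4  S(add(S(add(SZ, mul(Z, SSSZ))), SSSZ))
  →5  S(S(add(add(SZ, mul(Z, SSSZ)), SSSZ)))
  →6  S(S(add(S(add(Z, mul(Z, SSSZ))), SSSZ)))
  →7  S(S(S(add(add(Z, mul(Z, SSSZ)), SSSZ))))
  →8  S(S(S(add(mul(Z, SSSZ), SSSZ))))
  →9  S(S(S(add(Z, SSSZ))))
  →10  S^6(Z)

Answer: YES — reaches normal form S^6(Z) in 10 ≤ 10 steps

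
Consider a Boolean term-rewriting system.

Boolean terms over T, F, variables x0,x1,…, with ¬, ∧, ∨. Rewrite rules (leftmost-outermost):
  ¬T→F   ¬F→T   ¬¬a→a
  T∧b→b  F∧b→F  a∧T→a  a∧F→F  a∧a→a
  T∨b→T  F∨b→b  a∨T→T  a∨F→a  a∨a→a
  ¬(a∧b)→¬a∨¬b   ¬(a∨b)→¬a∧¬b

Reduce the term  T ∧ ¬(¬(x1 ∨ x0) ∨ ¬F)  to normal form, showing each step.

  start: T ∧ ¬(¬(x1 ∨ x0) ∨ ¬F)
  [1] ¬(¬(x1 ∨ x0) ∨ ¬F)
  [2] ¬¬(x1 ∨ x0) ∧ ¬¬F
  [3] (x1 ∨ x0) ∧ ¬¬F
  [4] (x1 ∨ x0) ∧ F
  [5] F

Answer: normal form = F  (in 5 steps)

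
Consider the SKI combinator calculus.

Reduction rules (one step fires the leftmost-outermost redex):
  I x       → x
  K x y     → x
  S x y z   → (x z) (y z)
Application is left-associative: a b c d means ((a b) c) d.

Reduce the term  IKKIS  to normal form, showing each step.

  start: IKKIS
  [1] KKIS
  [2] KS

Answer: normal form = KS  (in 2 steps)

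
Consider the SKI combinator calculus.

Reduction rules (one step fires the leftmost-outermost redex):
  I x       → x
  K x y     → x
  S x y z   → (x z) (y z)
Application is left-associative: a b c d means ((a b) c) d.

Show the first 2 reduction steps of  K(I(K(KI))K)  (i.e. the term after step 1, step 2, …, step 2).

Answer: after 2 steps: K(KI)

Working:
  start: K(I(K(KI))K)
  step 1: K(K(KI)K)
  step 2: K(KI)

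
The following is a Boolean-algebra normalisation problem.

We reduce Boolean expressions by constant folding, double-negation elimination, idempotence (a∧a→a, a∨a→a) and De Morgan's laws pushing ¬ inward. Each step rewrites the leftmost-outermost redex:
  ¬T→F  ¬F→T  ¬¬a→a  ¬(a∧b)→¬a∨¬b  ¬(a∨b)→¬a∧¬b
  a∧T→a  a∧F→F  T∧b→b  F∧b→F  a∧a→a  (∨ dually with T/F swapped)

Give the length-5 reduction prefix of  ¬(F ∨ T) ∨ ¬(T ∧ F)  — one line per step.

  start: ¬(F ∨ T) ∨ ¬(T ∧ F)
  step 1: (¬F ∧ ¬T) ∨ ¬(T ∧ F)
  step 2: (T ∧ ¬T) ∨ ¬(T ∧ F)
  step 3: ¬T ∨ ¬(T ∧ F)
  step 4: F ∨ ¬(T ∧ F)
  step 5: ¬(T ∧ F)

Answer: after 5 steps: ¬(T ∧ F)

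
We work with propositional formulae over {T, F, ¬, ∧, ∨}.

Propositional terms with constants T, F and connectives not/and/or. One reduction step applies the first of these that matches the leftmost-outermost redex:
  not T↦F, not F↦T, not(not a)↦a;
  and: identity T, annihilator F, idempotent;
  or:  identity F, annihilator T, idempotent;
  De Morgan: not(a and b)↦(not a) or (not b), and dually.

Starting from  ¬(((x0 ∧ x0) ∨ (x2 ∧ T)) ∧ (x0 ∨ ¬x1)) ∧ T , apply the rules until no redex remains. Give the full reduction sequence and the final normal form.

  start: ¬(((x0 ∧ x0) ∨ (x2 ∧ T)) ∧ (x0 ∨ ¬x1)) ∧ T
  step 1: ¬(((x0 ∧ x0) ∨ (x2 ∧ T)) ∧ (x0 ∨ ¬x1))
  step 2: ¬((x0 ∧ x0) ∨ (x2 ∧ T)) ∨ ¬(x0 ∨ ¬x1)
  step 3: (¬(x0 ∧ x0) ∧ ¬(x2 ∧ T)) ∨ ¬(x0 ∨ ¬x1)
  step 4: ((¬x0 ∨ ¬x0) ∧ ¬(x2 ∧ T)) ∨ ¬(x0 ∨ ¬x1)
  step 5: (¬x0 ∧ ¬(x2 ∧ T)) ∨ ¬(x0 ∨ ¬x1)
  step 6: (¬x0 ∧ (¬x2 ∨ ¬T)) ∨ ¬(x0 ∨ ¬x1)
  step 7: (¬x0 ∧ (¬x2 ∨ F)) ∨ ¬(x0 ∨ ¬x1)
  step 8: (¬x0 ∧ ¬x2) ∨ ¬(x0 ∨ ¬x1)
  step 9: (¬x0 ∧ ¬x2) ∨ (¬x0 ∧ ¬¬x1)
  step 10: (¬x0 ∧ ¬x2) ∨ (¬x0 ∧ x1)

Answer: normal form = (¬x0 ∧ ¬x2) ∨ (¬x0 ∧ x1)  (in 10 steps)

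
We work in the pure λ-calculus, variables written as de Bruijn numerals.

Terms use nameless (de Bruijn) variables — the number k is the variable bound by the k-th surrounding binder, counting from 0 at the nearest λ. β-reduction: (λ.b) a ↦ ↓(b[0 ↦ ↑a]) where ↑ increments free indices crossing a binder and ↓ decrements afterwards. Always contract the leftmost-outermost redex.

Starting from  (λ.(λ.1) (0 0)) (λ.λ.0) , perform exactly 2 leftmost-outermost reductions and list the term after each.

Answer: after 2 steps: λ.λ.0

Reduction:
  start: (λ.(λ.1) (0 0)) (λ.λ.0)
  step 1: (λ.λ.λ.0) ((λ.λ.0) (λ.λ.0))
  step 2: λ.λ.0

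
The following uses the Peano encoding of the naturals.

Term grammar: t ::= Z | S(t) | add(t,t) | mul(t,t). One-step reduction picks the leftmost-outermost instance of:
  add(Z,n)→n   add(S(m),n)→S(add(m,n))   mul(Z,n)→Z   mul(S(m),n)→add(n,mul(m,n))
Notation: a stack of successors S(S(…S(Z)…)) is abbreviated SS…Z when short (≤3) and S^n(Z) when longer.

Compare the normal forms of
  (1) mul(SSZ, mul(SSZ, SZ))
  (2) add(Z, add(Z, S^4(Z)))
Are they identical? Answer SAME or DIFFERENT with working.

Answer: SAME — A ⇓ S^4(Z), B ⇓ S^4(Z)

Reduction:
Term A:
  start: mul(SSZ, mul(SSZ, SZ))
  →1  add(mul(SSZ, SZ), mul(SZ, mul(SSZ, SZ)))
  →2  add(add(SZ, mul(SZ, SZ)), mul(SZ, mul(SSZ, SZ)))
  →3  add(S(add(Z, mul(SZ, SZ))), mul(SZ, mul(SSZ, SZ)))
  →4  S(add(add(Z, mul(SZ, SZ)), mul(SZ, mul(SSZ, SZ))))
  →5  S(add(mul(SZ, SZ), mul(SZ, mul(SSZ, SZ))))
  →6  S(add(add(SZ, mul(Z, SZ)), mul(SZ, mul(SSZ, SZ))))
  →7  S(add(S(add(Z, mul(Z, SZ))), mul(SZ, mul(SSZ, SZ))))
  →8  S(S(add(add(Z, mul(Z, SZ)), mul(SZ, mul(SSZ, SZ)))))
  →9  S(S(add(mul(Z, SZ), mul(SZ, mul(SSZ, SZ)))))
  →10  S(S(add(Z, mul(SZ, mul(SSZ, SZ)))))
  →11  S(S(mul(SZ, mul(SSZ, SZ))))
  →12  S(S(add(mul(SSZ, SZ), mul(Z, mul(SSZ, SZ)))))
  →13  S(S(add(add(SZ, mul(SZ, SZ)), mul(Z, mul(SSZ, SZ)))))
  →14  S(S(add(S(add(Z, mul(SZ, SZ))), mul(Z, mul(SSZ, SZ)))))
  →15  S(S(S(add(add(Z, mul(SZ, SZ)), mul(Z, mul(SSZ, SZ))))))
  →16  S(S(S(add(mul(SZ, SZ), mul(Z, mul(SSZ, SZ))))))
  →17  S(S(S(add(add(SZ, mul(Z, SZ)), mul(Z, mul(SSZ, SZ))))))
  →18  S(S(S(add(S(add(Z, mul(Z, SZ))), mul(Z, mul(SSZ, SZ))))))
  →19  S(S(S(S(add(add(Z, mul(Z, SZ)), mul(Z, mul(SSZ, SZ)))))))
  →20  S(S(S(S(add(mul(Z, SZ), mul(Z, mul(SSZ, SZ)))))))
  →21  S(S(S(S(add(Z, mul(Z, mul(SSZ, SZ)))))))
  →22  S(S(S(S(mul(Z, mul(SSZ, SZ))))))
  →23  S^4(Z)

Term B:
  start: add(Z, add(Z, S^4(Z)))
  →1  add(Z, S^4(Z))
  →2  S^4(Z)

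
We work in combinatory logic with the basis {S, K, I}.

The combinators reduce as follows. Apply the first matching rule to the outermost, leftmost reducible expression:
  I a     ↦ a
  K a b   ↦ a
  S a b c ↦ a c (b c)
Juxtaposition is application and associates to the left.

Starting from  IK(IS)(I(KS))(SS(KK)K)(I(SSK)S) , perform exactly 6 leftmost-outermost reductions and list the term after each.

Answer: after 6 steps: S(SKK)(SSKS)

Reduction:
  start: IK(IS)(I(KS))(SS(KK)K)(I(SSK)S)
  →1  K(IS)(I(KS))(SS(KK)K)(I(SSK)S)
  →2  IS(SS(KK)K)(I(SSK)S)
  →3  S(SS(KK)K)(I(SSK)S)
  →4  S(SK(KKK))(I(SSK)S)
  →5  S(SKK)(I(SSK)S)
  →6  S(SKK)(SSKS)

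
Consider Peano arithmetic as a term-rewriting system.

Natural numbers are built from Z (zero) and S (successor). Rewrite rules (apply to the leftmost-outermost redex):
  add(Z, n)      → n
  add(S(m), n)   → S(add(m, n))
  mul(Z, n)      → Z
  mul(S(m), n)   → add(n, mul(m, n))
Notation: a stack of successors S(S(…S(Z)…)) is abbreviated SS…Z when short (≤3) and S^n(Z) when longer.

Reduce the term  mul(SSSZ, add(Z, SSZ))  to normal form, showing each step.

  start: mul(SSSZ, add(Z, SSZ))
  →1  add(add(Z, SSZ), mul(SSZ, add(Z, SSZ)))
  →2  add(SSZ, mul(SSZ, add(Z, SSZ)))
  →3  S(add(SZ, mul(SSZ, add(Z, SSZ))))
  →4  S(S(add(Z, mul(SSZ, add(Z, SSZ)))))
  →5  S(S(mul(SSZ, add(Z, SSZ))))
  →6  S(S(add(add(Z, SSZ), mul(SZ, add(Z, SSZ)))))
  →7  S(S(add(SSZ, mul(SZ, add(Z, SSZ)))))
  →8  S(S(S(add(SZ, mul(SZ, add(Z, SSZ))))))
  →9  S(S(S(S(add(Z, mul(SZ, add(Z, SSZ)))))))
  →10  S(S(S(S(mul(SZ, add(Z, SSZ))))))
  →11  S(S(S(S(add(add(Z, SSZ), mul(Z, add(Z, SSZ)))))))
  →12  S(S(S(S(add(SSZ, mul(Z, add(Z, SSZ)))))))
  →13  S(S(S(S(S(add(SZ, mul(Z, add(Z, SSZ))))))))
  →14  S(S(S(S(S(S(add(Z, mul(Z, add(Z, SSZ)))))))))
  →15  S(S(S(S(S(S(mul(Z, add(Z, SSZ))))))))
  →16  S^6(Z)

Answer: normal form = S^6(Z)  (in 16 steps)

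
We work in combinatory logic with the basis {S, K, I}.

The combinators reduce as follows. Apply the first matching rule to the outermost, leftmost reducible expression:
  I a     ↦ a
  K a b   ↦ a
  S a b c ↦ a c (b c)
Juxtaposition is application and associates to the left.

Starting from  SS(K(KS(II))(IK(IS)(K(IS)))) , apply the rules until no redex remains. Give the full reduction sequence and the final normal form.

Answer: normal form = SSS  (in 2 steps)

Reduction:
  start: SS(K(KS(II))(IK(IS)(K(IS))))
  →1  SS(KS(II))
  →2  SSS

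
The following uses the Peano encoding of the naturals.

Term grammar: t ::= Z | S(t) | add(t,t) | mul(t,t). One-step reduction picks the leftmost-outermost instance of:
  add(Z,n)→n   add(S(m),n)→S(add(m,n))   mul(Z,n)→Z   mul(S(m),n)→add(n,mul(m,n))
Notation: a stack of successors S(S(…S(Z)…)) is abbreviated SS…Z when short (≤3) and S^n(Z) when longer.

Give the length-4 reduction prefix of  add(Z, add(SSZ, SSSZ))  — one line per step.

Answer: after 4 steps: S^5(Z)

Derivation:
  start: add(Z, add(SSZ, SSSZ))
  step 1: add(SSZ, SSSZ)
  step 2: S(add(SZ, SSSZ))
  step 3: S(S(add(Z, SSSZ)))
  step 4: S^5(Z)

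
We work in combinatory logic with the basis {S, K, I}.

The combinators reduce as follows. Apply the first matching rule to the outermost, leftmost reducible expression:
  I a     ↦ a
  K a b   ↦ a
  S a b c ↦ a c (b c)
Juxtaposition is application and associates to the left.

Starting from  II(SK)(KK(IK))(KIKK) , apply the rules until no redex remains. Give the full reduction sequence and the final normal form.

  start: II(SK)(KK(IK))(KIKK)
  [1] I(SK)(KK(IK))(KIKK)
  [2] SK(KK(IK))(KIKK)
  [3] K(KIKK)(KK(IK)(KIKK))
  [4] KIKK
  [5] IK
  [6] K

Answer: normal form = K  (in 6 steps)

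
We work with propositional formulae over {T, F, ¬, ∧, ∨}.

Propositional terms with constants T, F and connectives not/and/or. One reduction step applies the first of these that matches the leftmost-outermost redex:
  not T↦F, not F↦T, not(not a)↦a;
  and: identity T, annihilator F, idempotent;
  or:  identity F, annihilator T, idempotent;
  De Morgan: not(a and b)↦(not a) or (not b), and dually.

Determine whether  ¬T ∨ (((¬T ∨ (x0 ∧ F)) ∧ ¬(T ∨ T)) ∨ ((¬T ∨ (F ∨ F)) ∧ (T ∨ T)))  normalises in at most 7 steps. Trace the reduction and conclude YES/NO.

  start: ¬T ∨ (((¬T ∨ (x0 ∧ F)) ∧ ¬(T ∨ T)) ∨ ((¬T ∨ (F ∨ F)) ∧ (T ∨ T)))
  [1] F ∨ (((¬T ∨ (x0 ∧ F)) ∧ ¬(T ∨ T)) ∨ ((¬T ∨ (F ∨ F)) ∧ (T ∨ T)))
  [2] ((¬T ∨ (x0 ∧ F)) ∧ ¬(T ∨ T)) ∨ ((¬T ∨ (F ∨ F)) ∧ (T ∨ T))
  [3] ((F ∨ (x0 ∧ F)) ∧ ¬(T ∨ T)) ∨ ((¬T ∨ (F ∨ F)) ∧ (T ∨ T))
  [4] ((x0 ∧ F) ∧ ¬(T ∨ T)) ∨ ((¬T ∨ (F ∨ F)) ∧ (T ∨ T))
  [5] (F ∧ ¬(T ∨ T)) ∨ ((¬T ∨ (F ∨ F)) ∧ (T ∨ T))
  [6] F ∨ ((¬T ∨ (F ∨ F)) ∧ (T ∨ T))
  [7] (¬T ∨ (F ∨ F)) ∧ (T ∨ T)

Answer: NO — after 7 steps the term is (¬T ∨ (F ∨ F)) ∧ (T ∨ T), not yet normal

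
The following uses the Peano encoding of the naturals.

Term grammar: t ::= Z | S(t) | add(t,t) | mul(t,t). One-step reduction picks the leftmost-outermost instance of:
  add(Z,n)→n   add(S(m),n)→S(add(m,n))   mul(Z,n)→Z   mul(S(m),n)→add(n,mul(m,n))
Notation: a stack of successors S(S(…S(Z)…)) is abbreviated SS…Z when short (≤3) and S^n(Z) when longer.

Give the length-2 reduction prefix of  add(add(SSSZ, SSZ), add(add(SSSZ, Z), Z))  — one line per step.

Answer: after 2 steps: S(add(add(SSZ, SSZ), add(add(SSSZ, Z), Z)))

Derivation:
  start: add(add(SSSZ, SSZ), add(add(SSSZ, Z), Z))
  →1  add(S(add(SSZ, SSZ)), add(add(SSSZ, Z), Z))
  →2  S(add(add(SSZ, SSZ), add(add(SSSZ, Z), Z)))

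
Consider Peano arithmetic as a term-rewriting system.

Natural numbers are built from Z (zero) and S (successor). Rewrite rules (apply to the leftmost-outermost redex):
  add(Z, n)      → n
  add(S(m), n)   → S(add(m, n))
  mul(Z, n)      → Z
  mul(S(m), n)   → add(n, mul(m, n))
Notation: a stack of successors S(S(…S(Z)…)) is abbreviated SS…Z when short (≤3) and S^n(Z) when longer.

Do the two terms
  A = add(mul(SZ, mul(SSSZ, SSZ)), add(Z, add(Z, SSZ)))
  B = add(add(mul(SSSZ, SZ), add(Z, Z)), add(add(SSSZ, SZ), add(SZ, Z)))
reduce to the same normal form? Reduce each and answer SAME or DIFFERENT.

Answer: SAME — A ⇓ S^8(Z), B ⇓ S^8(Z)

Reduction:
Term A:
  start: add(mul(SZ, mul(SSSZ, SSZ)), add(Z, add(Z, SSZ)))
  step 1: add(add(mul(SSSZ, SSZ), mul(Z, mul(SSSZ, SSZ))), add(Z, add(Z, SSZ)))
  step 2: add(add(add(SSZ, mul(SSZ, SSZ)), mul(Z, mul(SSSZ, SSZ))), add(Z, add(Z, SSZ)))
  step 3: add(add(S(add(SZ, mul(SSZ, SSZ))), mul(Z, mul(SSSZ, SSZ))), add(Z, add(Z, SSZ)))
  step 4: add(S(add(add(SZ, mul(SSZ, SSZ)), mul(Z, mul(SSSZ, SSZ)))), add(Z, add(Z, SSZ)))
  step 5: S(add(add(add(SZ, mul(SSZ, SSZ)), mul(Z, mul(SSSZ, SSZ))), add(Z, add(Z, SSZ))))
  step 6: S(add(add(S(add(Z, mul(SSZ, SSZ))), mul(Z, mul(SSSZ, SSZ))), add(Z, add(Z, SSZ))))
  step 7: S(add(S(add(add(Z, mul(SSZ, SSZ)), mul(Z, mul(SSSZ, SSZ)))), add(Z, add(Z, SSZ))))
  step 8: S(S(add(add(add(Z, mul(SSZ, SSZ)), mul(Z, mul(SSSZ, SSZ))), add(Z, add(Z, SSZ)))))
  step 9: S(S(add(add(mul(SSZ, SSZ), mul(Z, mul(SSSZ, SSZ))), add(Z, add(Z, SSZ)))))
  step 10: S(S(add(add(add(SSZ, mul(SZ, SSZ)), mul(Z, mul(SSSZ, SSZ))), add(Z, add(Z, SSZ)))))
  step 11: S(S(add(add(S(add(SZ, mul(SZ, SSZ))), mul(Z, mul(SSSZ, SSZ))), add(Z, add(Z, SSZ)))))
  step 12: S(S(add(S(add(add(SZ, mul(SZ, SSZ)), mul(Z, mul(SSSZ, SSZ)))), add(Z, add(Z, SSZ)))))
  step 13: S(S(S(add(add(add(SZ, mul(SZ, SSZ)), mul(Z, mul(SSSZ, SSZ))), add(Z, add(Z, SSZ))))))
  step 14: S(S(S(add(add(S(add(Z, mul(SZ, SSZ))), mul(Z, mul(SSSZ, SSZ))), add(Z, add(Z, SSZ))))))
  step 15: S(S(S(add(S(add(add(Z, mul(SZ, SSZ)), mul(Z, mul(SSSZ, SSZ)))), add(Z, add(Z, SSZ))))))
  step 16: S(S(S(S(add(add(add(Z, mul(SZ, SSZ)), mul(Z, mul(SSSZ, SSZ))), add(Z, add(Z, SSZ)))))))
  step 17: S(S(S(S(add(add(mul(SZ, SSZ), mul(Z, mul(SSSZ, SSZ))), add(Z, add(Z, SSZ)))))))
  step 18: S(S(S(S(add(add(add(SSZ, mul(Z, SSZ)), mul(Z, mul(SSSZ, SSZ))), add(Z, add(Z, SSZ)))))))
  step 19: S(S(S(S(add(add(S(add(SZ, mul(Z, SSZ))), mul(Z, mul(SSSZ, SSZ))), add(Z, add(Z, SSZ)))))))
  step 20: S(S(S(S(add(S(add(add(SZ, mul(Z, SSZ)), mul(Z, mul(SSSZ, SSZ)))), add(Z, add(Z, SSZ)))))))
  step 21: S(S(S(S(S(add(add(add(SZ, mul(Z, SSZ)), mul(Z, mul(SSSZ, SSZ))), add(Z, add(Z, SSZ))))))))
  step 22: S(S(S(S(S(add(add(S(add(Z, mul(Z, SSZ))), mul(Z, mul(SSSZ, SSZ))), add(Z, add(Z, SSZ))))))))
  step 23: S(S(S(S(S(add(S(add(add(Z, mul(Z, SSZ)), mul(Z, mul(SSSZ, SSZ)))), add(Z, add(Z, SSZ))))))))
  step 24: S(S(S(S(S(S(add(add(add(Z, mul(Z, SSZ)), mul(Z, mul(SSSZ, SSZ))), add(Z, add(Z, SSZ)))))))))
  step 25: S(S(S(S(S(S(add(add(mul(Z, SSZ), mul(Z, mul(SSSZ, SSZ))), add(Z, add(Z, SSZ)))))))))
  step 26: S(S(S(S(S(S(add(add(Z, mul(Z, mul(SSSZ, SSZ))), add(Z, add(Z, SSZ)))))))))
  step 27: S(S(S(S(S(S(add(mul(Z, mul(SSSZ, SSZ)), add(Z, add(Z, SSZ)))))))))
  step 28: S(S(S(S(S(S(add(Z, add(Z, add(Z, SSZ)))))))))
  step 29: S(S(S(S(S(S(add(Z, add(Z, SSZ))))))))
  step 30: S(S(S(S(S(S(add(Z, SSZ)))))))
  step 31: S^8(Z)

Term B:
  start: add(add(mul(SSSZ, SZ), add(Z, Z)), add(add(SSSZ, SZ), add(SZ, Z)))
  step 1: add(add(add(SZ, mul(SSZ, SZ)), add(Z, Z)), add(add(SSSZ, SZ), add(SZ, Z)))
  step 2: add(add(S(add(Z, mul(SSZ, SZ))), add(Z, Z)), add(add(SSSZ, SZ), add(SZ, Z)))
  step 3: add(S(add(add(Z, mul(SSZ, SZ)), add(Z, Z))), add(add(SSSZ, SZ), add(SZ, Z)))
  step 4: S(add(add(add(Z, mul(SSZ, SZ)), add(Z, Z)), add(add(SSSZ, SZ), add(SZ, Z))))
  step 5: S(add(add(mul(SSZ, SZ), add(Z, Z)), add(add(SSSZ, SZ), add(SZ, Z))))
  step 6: S(add(add(add(SZ, mul(SZ, SZ)), add(Z, Z)), add(add(SSSZ, SZ), add(SZ, Z))))
  step 7: S(add(add(S(add(Z, mul(SZ, SZ))), add(Z, Z)), add(add(SSSZ, SZ), add(SZ, Z))))
  step 8: S(add(S(add(add(Z, mul(SZ, SZ)), add(Z, Z))), add(add(SSSZ, SZ), add(SZ, Z))))
  step 9: S(S(add(add(add(Z, mul(SZ, SZ)), add(Z, Z)), add(add(SSSZ, SZ), add(SZ, Z)))))
  step 10: S(S(add(add(mul(SZ, SZ), add(Z, Z)), add(add(SSSZ, SZ), add(SZ, Z)))))
  step 11: S(S(add(add(add(SZ, mul(Z, SZ)), add(Z, Z)), add(add(SSSZ, SZ), add(SZ, Z)))))
  step 12: S(S(add(add(S(add(Z, mul(Z, SZ))), add(Z, Z)), add(add(SSSZ, SZ), add(SZ, Z)))))
  step 13: S(S(add(S(add(add(Z, mul(Z, SZ)), add(Z, Z))), add(add(SSSZ, SZ), add(SZ, Z)))))
  step 14: S(S(S(add(add(add(Z, mul(Z, SZ)), add(Z, Z)), add(add(SSSZ, SZ), add(SZ, Z))))))
  step 15: S(S(S(add(add(mul(Z, SZ), add(Z, Z)), add(add(SSSZ, SZ), add(SZ, Z))))))
  step 16: S(S(S(add(add(Z, add(Z, Z)), add(add(SSSZ, SZ), add(SZ, Z))))))
  step 17: S(S(S(add(add(Z, Z), add(add(SSSZ, SZ), add(SZ, Z))))))
  step 18: S(S(S(add(Z, add(add(SSSZ, SZ), add(SZ, Z))))))
  step 19: S(S(S(add(add(SSSZ, SZ), add(SZ, Z)))))
  step 20: S(S(S(add(S(add(SSZ, SZ)), add(SZ, Z)))))
  step 21: S(S(S(S(add(add(SSZ, SZ), add(SZ, Z))))))
  step 22: S(S(S(S(add(S(add(SZ, SZ)), add(SZ, Z))))))
  step 23: S(S(S(S(S(add(add(SZ, SZ), add(SZ, Z)))))))
  step 24: S(S(S(S(S(add(S(add(Z, SZ)), add(SZ, Z)))))))
  step 25: S(S(S(S(S(S(add(add(Z, SZ), add(SZ, Z))))))))
  step 26: S(S(S(S(S(S(add(SZ, add(SZ, Z))))))))
  step 27: S(S(S(S(S(S(S(add(Z, add(SZ, Z)))))))))
  step 28: S(S(S(S(S(S(S(add(SZ, Z))))))))
  step 29: S(S(S(S(S(S(S(S(add(Z, Z)))))))))
  step 30: S^8(Z)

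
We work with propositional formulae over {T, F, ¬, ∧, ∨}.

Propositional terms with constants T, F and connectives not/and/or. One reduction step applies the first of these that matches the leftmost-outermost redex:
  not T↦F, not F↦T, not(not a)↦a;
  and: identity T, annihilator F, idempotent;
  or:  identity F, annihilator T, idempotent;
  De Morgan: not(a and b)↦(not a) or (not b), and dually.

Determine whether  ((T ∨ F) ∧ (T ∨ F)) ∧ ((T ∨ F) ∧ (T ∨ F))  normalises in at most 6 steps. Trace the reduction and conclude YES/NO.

Answer: YES — reaches normal form T in 3 ≤ 6 steps

Working:
  start: ((T ∨ F) ∧ (T ∨ F)) ∧ ((T ∨ F) ∧ (T ∨ F))
  step 1: (T ∨ F) ∧ (T ∨ F)
  step 2: T ∨ F
  step 3: T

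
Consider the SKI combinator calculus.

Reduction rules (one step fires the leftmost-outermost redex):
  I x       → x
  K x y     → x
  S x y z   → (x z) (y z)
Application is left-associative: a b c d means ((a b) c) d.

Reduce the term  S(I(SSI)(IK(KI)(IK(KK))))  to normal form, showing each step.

  start: S(I(SSI)(IK(KI)(IK(KK))))
  [1] S(SSI(IK(KI)(IK(KK))))
  [2] S(S(IK(KI)(IK(KK)))(I(IK(KI)(IK(KK)))))
  [3] S(S(K(KI)(IK(KK)))(I(IK(KI)(IK(KK)))))
  [4] S(S(KI)(I(IK(KI)(IK(KK)))))
  [5] S(S(KI)(IK(KI)(IK(KK))))
  [6] S(S(KI)(K(KI)(IK(KK))))
  [7] S(S(KI)(KI))

Answer: normal form = S(S(KI)(KI))  (in 7 steps)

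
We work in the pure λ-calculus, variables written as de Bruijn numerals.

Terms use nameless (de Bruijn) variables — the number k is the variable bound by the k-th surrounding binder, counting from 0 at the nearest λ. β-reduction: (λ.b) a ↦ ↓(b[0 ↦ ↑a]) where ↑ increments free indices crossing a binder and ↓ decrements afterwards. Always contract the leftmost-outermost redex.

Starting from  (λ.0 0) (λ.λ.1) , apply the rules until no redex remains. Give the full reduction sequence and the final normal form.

Answer: normal form = λ.λ.λ.1  (in 2 steps)

Derivation:
  start: (λ.0 0) (λ.λ.1)
  →1  (λ.λ.1) (λ.λ.1)
  →2  λ.λ.λ.1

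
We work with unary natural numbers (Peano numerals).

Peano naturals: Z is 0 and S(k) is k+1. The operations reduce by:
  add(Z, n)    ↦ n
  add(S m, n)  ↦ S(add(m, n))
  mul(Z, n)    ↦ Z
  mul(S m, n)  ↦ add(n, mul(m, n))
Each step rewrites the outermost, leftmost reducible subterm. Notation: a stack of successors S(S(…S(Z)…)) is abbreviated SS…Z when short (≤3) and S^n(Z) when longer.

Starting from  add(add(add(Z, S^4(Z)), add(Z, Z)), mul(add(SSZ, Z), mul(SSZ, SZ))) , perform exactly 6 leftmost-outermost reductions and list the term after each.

Answer: after 6 steps: S(S(add(S(add(SZ, add(Z, Z))), mul(add(SSZ, Z), mul(SSZ, SZ)))))

Reduction:
  start: add(add(add(Z, S^4(Z)), add(Z, Z)), mul(add(SSZ, Z), mul(SSZ, SZ)))
  [1] add(add(S^4(Z), add(Z, Z)), mul(add(SSZ, Z), mul(SSZ, SZ)))
  [2] add(S(add(SSSZ, add(Z, Z))), mul(add(SSZ, Z), mul(SSZ, SZ)))
  [3] S(add(add(SSSZ, add(Z, Z)), mul(add(SSZ, Z), mul(SSZ, SZ))))
  [4] S(add(S(add(SSZ, add(Z, Z))), mul(add(SSZ, Z), mul(SSZ, SZ))))
  [5] S(S(add(add(SSZ, add(Z, Z)), mul(add(SSZ, Z), mul(SSZ, SZ)))))
  [6] S(S(add(S(add(SZ, add(Z, Z))), mul(add(SSZ, Z), mul(SSZ, SZ)))))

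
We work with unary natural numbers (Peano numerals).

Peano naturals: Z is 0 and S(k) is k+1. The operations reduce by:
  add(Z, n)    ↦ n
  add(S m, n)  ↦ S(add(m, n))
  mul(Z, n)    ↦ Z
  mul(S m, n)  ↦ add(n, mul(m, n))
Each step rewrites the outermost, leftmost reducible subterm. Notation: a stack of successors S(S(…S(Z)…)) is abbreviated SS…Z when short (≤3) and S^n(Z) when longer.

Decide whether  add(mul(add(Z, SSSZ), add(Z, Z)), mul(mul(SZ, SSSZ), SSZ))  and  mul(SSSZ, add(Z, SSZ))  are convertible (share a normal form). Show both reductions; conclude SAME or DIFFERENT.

Answer: SAME — A ⇓ S^6(Z), B ⇓ S^6(Z)

Working:
Term A:
  start: add(mul(add(Z, SSSZ), add(Z, Z)), mul(mul(SZ, SSSZ), SSZ))
  step 1: add(mul(SSSZ, add(Z, Z)), mul(mul(SZ, SSSZ), SSZ))
  step 2: add(add(add(Z, Z), mul(SSZ, add(Z, Z))), mul(mul(SZ, SSSZ), SSZ))
  step 3: add(add(Z, mul(SSZ, add(Z, Z))), mul(mul(SZ, SSSZ), SSZ))
  step 4: add(mul(SSZ, add(Z, Z)), mul(mul(SZ, SSSZ), SSZ))
  step 5: add(add(add(Z, Z), mul(SZ, add(Z, Z))), mul(mul(SZ, SSSZ), SSZ))
  step 6: add(add(Z, mul(SZ, add(Z, Z))), mul(mul(SZ, SSSZ), SSZ))
  step 7: add(mul(SZ, add(Z, Z)), mul(mul(SZ, SSSZ), SSZ))
  step 8: add(add(add(Z, Z), mul(Z, add(Z, Z))), mul(mul(SZ, SSSZ), SSZ))
  step 9: add(add(Z, mul(Z, add(Z, Z))), mul(mul(SZ, SSSZ), SSZ))
  step 10: add(mul(Z, add(Z, Z)), mul(mul(SZ, SSSZ), SSZ))
  step 11: add(Z, mul(mul(SZ, SSSZ), SSZ))
  step 12: mul(mul(SZ, SSSZ), SSZ)
  step 13: mul(add(SSSZ, mul(Z, SSSZ)), SSZ)
  step 14: mul(S(add(SSZ, mul(Z, SSSZ))), SSZ)
  step 15: add(SSZ, mul(add(SSZ, mul(Z, SSSZ)), SSZ))
  step 16: S(add(SZ, mul(add(SSZ, mul(Z, SSSZ)), SSZ)))
  step 17: S(S(add(Z, mul(add(SSZ, mul(Z, SSSZ)), SSZ))))
  step 18: S(S(mul(add(SSZ, mul(Z, SSSZ)), SSZ)))
  step 19: S(S(mul(S(add(SZ, mul(Z, SSSZ))), SSZ)))
  step 20: S(S(add(SSZ, mul(add(SZ, mul(Z, SSSZ)), SSZ))))
  step 21: S(S(S(add(SZ, mul(add(SZ, mul(Z, SSSZ)), SSZ)))))
  step 22: S(S(S(S(add(Z, mul(add(SZ, mul(Z, SSSZ)), SSZ))))))
  step 23: S(S(S(S(mul(add(SZ, mul(Z, SSSZ)), SSZ)))))
  step 24: S(S(S(S(mul(S(add(Z, mul(Z, SSSZ))), SSZ)))))
  step 25: S(S(S(S(add(SSZ, mul(add(Z, mul(Z, SSSZ)), SSZ))))))
  step 26: S(S(S(S(S(add(SZ, mul(add(Z, mul(Z, SSSZ)), SSZ)))))))
  step 27: S(S(S(S(S(S(add(Z, mul(add(Z, mul(Z, SSSZ)), SSZ))))))))
  step 28: S(S(S(S(S(S(mul(add(Z, mul(Z, SSSZ)), SSZ)))))))
  step 29: S(S(S(S(S(S(mul(mul(Z, SSSZ), SSZ)))))))
  step 30: S(S(S(S(S(S(mul(Z, SSZ)))))))
  step 31: S^6(Z)

Term B:
  start: mul(SSSZ, add(Z, SSZ))
  step 1: add(add(Z, SSZ), mul(SSZ, add(Z, SSZ)))
  step 2: add(SSZ, mul(SSZ, add(Z, SSZ)))
  step 3: S(add(SZ, mul(SSZ, add(Z, SSZ))))
  step 4: S(S(add(Z, mul(SSZ, add(Z, SSZ)))))
  step 5: S(S(mul(SSZ, add(Z, SSZ))))
  step 6: S(S(add(add(Z, SSZ), mul(SZ, add(Z, SSZ)))))
  step 7: S(S(add(SSZ, mul(SZ, add(Z, SSZ)))))
  step 8: S(S(S(add(SZ, mul(SZ, add(Z, SSZ))))))
  step 9: S(S(S(S(add(Z, mul(SZ, add(Z, SSZ)))))))
  step 10: S(S(S(S(mul(SZ, add(Z, SSZ))))))
  step 11: S(S(S(S(add(add(Z, SSZ), mul(Z, add(Z, SSZ)))))))
  step 12: S(S(S(S(add(SSZ, mul(Z, add(Z, SSZ)))))))
  step 13: S(S(S(S(S(add(SZ, mul(Z, add(Z, SSZ))))))))
  step 14: S(S(S(S(S(S(add(Z, mul(Z, add(Z, SSZ)))))))))
  step 15: S(S(S(S(S(S(mul(Z, add(Z, SSZ))))))))
  step 16: S^6(Z)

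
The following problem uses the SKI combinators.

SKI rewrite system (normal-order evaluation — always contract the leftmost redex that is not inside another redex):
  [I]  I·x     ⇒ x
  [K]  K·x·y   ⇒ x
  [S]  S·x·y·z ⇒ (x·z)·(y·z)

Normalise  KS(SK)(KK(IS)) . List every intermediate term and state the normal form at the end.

  start: KS(SK)(KK(IS))
  step 1: S(KK(IS))
  step 2: SK

Answer: normal form = SK  (in 2 steps)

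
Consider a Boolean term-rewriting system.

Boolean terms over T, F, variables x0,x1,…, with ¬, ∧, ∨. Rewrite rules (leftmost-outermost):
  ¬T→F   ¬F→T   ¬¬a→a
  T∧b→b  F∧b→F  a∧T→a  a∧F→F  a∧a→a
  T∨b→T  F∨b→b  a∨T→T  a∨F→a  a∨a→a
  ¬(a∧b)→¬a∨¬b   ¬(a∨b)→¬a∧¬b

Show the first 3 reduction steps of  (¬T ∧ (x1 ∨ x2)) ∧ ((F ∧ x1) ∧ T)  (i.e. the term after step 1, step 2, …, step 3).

Answer: after 3 steps: F

Reduction:
  start: (¬T ∧ (x1 ∨ x2)) ∧ ((F ∧ x1) ∧ T)
  →1  (F ∧ (x1 ∨ x2)) ∧ ((F ∧ x1) ∧ T)
  →2  F ∧ ((F ∧ x1) ∧ T)
  →3  F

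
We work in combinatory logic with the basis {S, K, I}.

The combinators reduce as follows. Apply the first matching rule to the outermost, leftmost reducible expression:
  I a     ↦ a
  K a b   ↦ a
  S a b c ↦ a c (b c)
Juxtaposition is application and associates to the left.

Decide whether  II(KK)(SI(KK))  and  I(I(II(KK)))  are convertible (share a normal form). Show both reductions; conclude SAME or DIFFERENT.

Answer: DIFFERENT — A ⇓ K, B ⇓ KK

Derivation:
Term A:
  start: II(KK)(SI(KK))
  [1] I(KK)(SI(KK))
  [2] KK(SI(KK))
  [3] K

Term B:
  start: I(I(II(KK)))
  [1] I(II(KK))
  [2] II(KK)
  [3] I(KK)
  [4] KK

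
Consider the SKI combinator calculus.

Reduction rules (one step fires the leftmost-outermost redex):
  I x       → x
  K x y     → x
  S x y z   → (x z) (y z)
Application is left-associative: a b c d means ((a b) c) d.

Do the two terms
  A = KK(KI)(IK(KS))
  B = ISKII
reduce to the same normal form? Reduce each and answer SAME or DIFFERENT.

Answer: DIFFERENT — A ⇓ K(K(KS)), B ⇓ I

Working:
Term A:
  start: KK(KI)(IK(KS))
  step 1: K(IK(KS))
  step 2: K(K(KS))

Term B:
  start: ISKII
  step 1: SKII
  step 2: KI(II)
  step 3: I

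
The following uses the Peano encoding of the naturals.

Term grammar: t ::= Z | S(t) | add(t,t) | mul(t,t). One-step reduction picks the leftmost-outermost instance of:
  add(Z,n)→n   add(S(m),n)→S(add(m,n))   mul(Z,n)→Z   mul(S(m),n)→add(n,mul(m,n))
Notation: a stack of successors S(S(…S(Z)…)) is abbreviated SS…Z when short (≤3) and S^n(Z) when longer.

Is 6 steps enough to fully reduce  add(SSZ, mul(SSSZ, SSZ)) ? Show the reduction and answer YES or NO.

  start: add(SSZ, mul(SSSZ, SSZ))
  [1] S(add(SZ, mul(SSSZ, SSZ)))
  [2] S(S(add(Z, mul(SSSZ, SSZ))))
  [3] S(S(mul(SSSZ, SSZ)))
  [4] S(S(add(SSZ, mul(SSZ, SSZ))))
  [5] S(S(S(add(SZ, mul(SSZ, SSZ)))))
  [6] S(S(S(S(add(Z, mul(SSZ, SSZ))))))

Answer: NO — after 6 steps the term is S(S(S(S(add(Z, mul(SSZ, SSZ)))))), not yet normal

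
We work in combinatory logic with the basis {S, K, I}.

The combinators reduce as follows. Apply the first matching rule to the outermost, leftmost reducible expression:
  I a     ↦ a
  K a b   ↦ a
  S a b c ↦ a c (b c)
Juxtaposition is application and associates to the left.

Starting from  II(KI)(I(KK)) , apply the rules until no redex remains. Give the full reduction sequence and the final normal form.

Answer: normal form = I  (in 3 steps)

Derivation:
  start: II(KI)(I(KK))
  step 1: I(KI)(I(KK))
  step 2: KI(I(KK))
  step 3: I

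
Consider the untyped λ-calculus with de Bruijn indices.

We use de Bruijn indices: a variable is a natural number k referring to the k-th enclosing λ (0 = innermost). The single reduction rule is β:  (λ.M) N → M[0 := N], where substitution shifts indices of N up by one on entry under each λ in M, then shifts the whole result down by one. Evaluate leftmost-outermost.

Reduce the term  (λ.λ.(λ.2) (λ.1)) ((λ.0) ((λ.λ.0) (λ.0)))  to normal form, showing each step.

  start: (λ.λ.(λ.2) (λ.1)) ((λ.0) ((λ.λ.0) (λ.0)))
  step 1: λ.(λ.(λ.0) ((λ.λ.0) (λ.0))) (λ.1)
  step 2: λ.(λ.0) ((λ.λ.0) (λ.0))
  step 3: λ.(λ.λ.0) (λ.0)
  step 4: λ.λ.0

Answer: normal form = λ.λ.0  (in 4 steps)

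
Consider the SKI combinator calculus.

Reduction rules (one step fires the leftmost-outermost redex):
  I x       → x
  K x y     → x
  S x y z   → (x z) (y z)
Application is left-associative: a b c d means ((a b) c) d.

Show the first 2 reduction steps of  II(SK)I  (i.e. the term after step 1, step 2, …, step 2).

Answer: after 2 steps: SKI

Reduction:
  start: II(SK)I
  →1  I(SK)I
  →2  SKI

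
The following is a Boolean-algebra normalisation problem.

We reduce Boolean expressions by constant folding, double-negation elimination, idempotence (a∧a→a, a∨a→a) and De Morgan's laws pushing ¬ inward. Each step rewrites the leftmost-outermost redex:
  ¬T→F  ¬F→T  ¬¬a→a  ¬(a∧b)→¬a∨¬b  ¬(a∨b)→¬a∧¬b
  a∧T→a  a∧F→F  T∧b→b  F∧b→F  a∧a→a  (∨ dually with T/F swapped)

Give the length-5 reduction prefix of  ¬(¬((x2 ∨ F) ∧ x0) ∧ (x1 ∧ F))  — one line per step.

Answer: after 5 steps: (x2 ∧ x0) ∨ (¬x1 ∨ T)

Derivation:
  start: ¬(¬((x2 ∨ F) ∧ x0) ∧ (x1 ∧ F))
  step 1: ¬¬((x2 ∨ F) ∧ x0) ∨ ¬(x1 ∧ F)
  step 2: ((x2 ∨ F) ∧ x0) ∨ ¬(x1 ∧ F)
  step 3: (x2 ∧ x0) ∨ ¬(x1 ∧ F)
  step 4: (x2 ∧ x0) ∨ (¬x1 ∨ ¬F)
  step 5: (x2 ∧ x0) ∨ (¬x1 ∨ T)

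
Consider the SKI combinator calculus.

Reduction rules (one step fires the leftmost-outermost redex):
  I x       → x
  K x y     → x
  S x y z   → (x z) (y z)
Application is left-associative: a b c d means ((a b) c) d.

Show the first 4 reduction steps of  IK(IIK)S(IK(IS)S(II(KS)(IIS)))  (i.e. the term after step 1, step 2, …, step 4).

  start: IK(IIK)S(IK(IS)S(II(KS)(IIS)))
  →1  K(IIK)S(IK(IS)S(II(KS)(IIS)))
  →2  IIK(IK(IS)S(II(KS)(IIS)))
  →3  IK(IK(IS)S(II(KS)(IIS)))
  →4  K(IK(IS)S(II(KS)(IIS)))

Answer: after 4 steps: K(IK(IS)S(II(KS)(IIS)))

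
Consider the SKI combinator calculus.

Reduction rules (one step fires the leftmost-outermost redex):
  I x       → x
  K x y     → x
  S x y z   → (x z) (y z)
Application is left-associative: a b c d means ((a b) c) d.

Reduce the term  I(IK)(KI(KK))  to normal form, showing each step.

  start: I(IK)(KI(KK))
  [1] IK(KI(KK))
  [2] K(KI(KK))
  [3] KI

Answer: normal form = KI  (in 3 steps)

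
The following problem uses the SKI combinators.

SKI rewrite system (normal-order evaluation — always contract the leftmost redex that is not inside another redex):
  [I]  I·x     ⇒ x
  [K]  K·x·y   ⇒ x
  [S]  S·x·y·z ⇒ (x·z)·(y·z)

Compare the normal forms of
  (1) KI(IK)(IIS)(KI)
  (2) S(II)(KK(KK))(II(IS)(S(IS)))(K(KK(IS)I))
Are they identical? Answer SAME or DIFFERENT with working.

Answer: DIFFERENT — A ⇓ S(KI), B ⇓ S(S(SS))(KI)

Working:
Term A:
  start: KI(IK)(IIS)(KI)
  step 1: I(IIS)(KI)
  step 2: IIS(KI)
  step 3: IS(KI)
  step 4: S(KI)

Term B:
  start: S(II)(KK(KK))(II(IS)(S(IS)))(K(KK(IS)I))
  step 1: II(II(IS)(S(IS)))(KK(KK)(II(IS)(S(IS))))(K(KK(IS)I))
  step 2: I(II(IS)(S(IS)))(KK(KK)(II(IS)(S(IS))))(K(KK(IS)I))
  step 3: II(IS)(S(IS))(KK(KK)(II(IS)(S(IS))))(K(KK(IS)I))
  step 4: I(IS)(S(IS))(KK(KK)(II(IS)(S(IS))))(K(KK(IS)I))
  step 5: IS(S(IS))(KK(KK)(II(IS)(S(IS))))(K(KK(IS)I))
  step 6: S(S(IS))(KK(KK)(II(IS)(S(IS))))(K(KK(IS)I))
  step 7: S(IS)(K(KK(IS)I))(KK(KK)(II(IS)(S(IS)))(K(KK(IS)I)))
  step 8: IS(KK(KK)(II(IS)(S(IS)))(K(KK(IS)I)))(K(KK(IS)I)(KK(KK)(II(IS)(S(IS)))(K(KK(IS)I))))
  step 9: S(KK(KK)(II(IS)(S(IS)))(K(KK(IS)I)))(K(KK(IS)I)(KK(KK)(II(IS)(S(IS)))(K(KK(IS)I))))
  step 10: S(K(II(IS)(S(IS)))(K(KK(IS)I)))(K(KK(IS)I)(KK(KK)(II(IS)(S(IS)))(K(KK(IS)I))))
  step 11: S(II(IS)(S(IS)))(K(KK(IS)I)(KK(KK)(II(IS)(S(IS)))(K(KK(IS)I))))
  step 12: S(I(IS)(S(IS)))(K(KK(IS)I)(KK(KK)(II(IS)(S(IS)))(K(KK(IS)I))))
  step 13: S(IS(S(IS)))(K(KK(IS)I)(KK(KK)(II(IS)(S(IS)))(K(KK(IS)I))))
  step 14: S(S(S(IS)))(K(KK(IS)I)(KK(KK)(II(IS)(S(IS)))(K(KK(IS)I))))
  step 15: S(S(SS))(K(KK(IS)I)(KK(KK)(II(IS)(S(IS)))(K(KK(IS)I))))
  step 16: S(S(SS))(KK(IS)I)
  step 17: S(S(SS))(KI)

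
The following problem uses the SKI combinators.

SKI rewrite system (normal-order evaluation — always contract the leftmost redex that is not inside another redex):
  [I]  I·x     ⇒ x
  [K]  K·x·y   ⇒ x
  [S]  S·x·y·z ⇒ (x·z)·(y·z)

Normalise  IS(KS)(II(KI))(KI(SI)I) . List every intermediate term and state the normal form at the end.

Answer: normal form = SI  (in 6 steps)

Reduction:
  start: IS(KS)(II(KI))(KI(SI)I)
  →1  S(KS)(II(KI))(KI(SI)I)
  →2  KS(KI(SI)I)(II(KI)(KI(SI)I))
  →3  S(II(KI)(KI(SI)I))
  →4  S(I(KI)(KI(SI)I))
  →5  S(KI(KI(SI)I))
  →6  SI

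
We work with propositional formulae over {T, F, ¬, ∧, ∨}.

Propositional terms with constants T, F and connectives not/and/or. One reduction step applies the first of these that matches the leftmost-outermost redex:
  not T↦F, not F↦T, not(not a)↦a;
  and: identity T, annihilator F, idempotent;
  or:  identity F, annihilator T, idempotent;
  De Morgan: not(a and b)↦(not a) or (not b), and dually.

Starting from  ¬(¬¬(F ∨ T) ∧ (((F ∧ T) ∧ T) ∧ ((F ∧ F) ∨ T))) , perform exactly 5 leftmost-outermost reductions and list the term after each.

Answer: after 5 steps: ¬T ∨ ¬(((F ∧ T) ∧ T) ∧ ((F ∧ F) ∨ T))

Derivation:
  start: ¬(¬¬(F ∨ T) ∧ (((F ∧ T) ∧ T) ∧ ((F ∧ F) ∨ T)))
  [1] ¬¬¬(F ∨ T) ∨ ¬(((F ∧ T) ∧ T) ∧ ((F ∧ F) ∨ T))
  [2] ¬(F ∨ T) ∨ ¬(((F ∧ T) ∧ T) ∧ ((F ∧ F) ∨ T))
  [3] (¬F ∧ ¬T) ∨ ¬(((F ∧ T) ∧ T) ∧ ((F ∧ F) ∨ T))
  [4] (T ∧ ¬T) ∨ ¬(((F ∧ T) ∧ T) ∧ ((F ∧ F) ∨ T))
  [5] ¬T ∨ ¬(((F ∧ T) ∧ T) ∧ ((F ∧ F) ∨ T))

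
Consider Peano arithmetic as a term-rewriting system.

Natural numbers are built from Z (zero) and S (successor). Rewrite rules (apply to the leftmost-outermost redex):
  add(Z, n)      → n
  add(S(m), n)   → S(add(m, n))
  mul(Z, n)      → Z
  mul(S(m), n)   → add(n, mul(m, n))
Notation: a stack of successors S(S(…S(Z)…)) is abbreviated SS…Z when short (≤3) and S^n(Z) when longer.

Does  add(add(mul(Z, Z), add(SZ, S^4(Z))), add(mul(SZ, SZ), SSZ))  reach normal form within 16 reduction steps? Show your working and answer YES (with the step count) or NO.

Answer: YES — reaches normal form S^8(Z) in 16 ≤ 16 steps

Working:
  start: add(add(mul(Z, Z), add(SZ, S^4(Z))), add(mul(SZ, SZ), SSZ))
  [1] add(add(Z, add(SZ, S^4(Z))), add(mul(SZ, SZ), SSZ))
  [2] add(add(SZ, S^4(Z)), add(mul(SZ, SZ), SSZ))
  [3] add(S(add(Z, S^4(Z))), add(mul(SZ, SZ), SSZ))
  [4] S(add(add(Z, S^4(Z)), add(mul(SZ, SZ), SSZ)))
  [5] S(add(S^4(Z), add(mul(SZ, SZ), SSZ)))
  [6] S(S(add(SSSZ, add(mul(SZ, SZ), SSZ))))
  [7] S(S(S(add(SSZ, add(mul(SZ, SZ), SSZ)))))
  [8] S(S(S(S(add(SZ, add(mul(SZ, SZ), SSZ))))))
  [9] S(S(S(S(S(add(Z, add(mul(SZ, SZ), SSZ)))))))
  [10] S(S(S(S(S(add(mul(SZ, SZ), SSZ))))))
  [11] S(S(S(S(S(add(add(SZ, mul(Z, SZ)), SSZ))))))
  [12] S(S(S(S(S(add(S(add(Z, mul(Z, SZ))), SSZ))))))
  [13] S(S(S(S(S(S(add(add(Z, mul(Z, SZ)), SSZ)))))))
  [14] S(S(S(S(S(S(add(mul(Z, SZ), SSZ)))))))
  [15] S(S(S(S(S(S(add(Z, SSZ)))))))
  [16] S^8(Z)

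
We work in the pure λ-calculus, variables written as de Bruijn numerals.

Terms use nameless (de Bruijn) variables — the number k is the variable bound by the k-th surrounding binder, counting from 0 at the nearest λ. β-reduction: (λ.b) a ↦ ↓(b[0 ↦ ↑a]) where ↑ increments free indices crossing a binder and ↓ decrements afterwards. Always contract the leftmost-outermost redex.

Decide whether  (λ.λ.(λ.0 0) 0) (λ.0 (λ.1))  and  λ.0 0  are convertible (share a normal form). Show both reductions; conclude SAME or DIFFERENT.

Term A:
  start: (λ.λ.(λ.0 0) 0) (λ.0 (λ.1))
  step 1: λ.(λ.0 0) 0
  step 2: λ.0 0

Term B:
  start: λ.0 0

Answer: SAME — A ⇓ λ.0 0, B ⇓ λ.0 0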